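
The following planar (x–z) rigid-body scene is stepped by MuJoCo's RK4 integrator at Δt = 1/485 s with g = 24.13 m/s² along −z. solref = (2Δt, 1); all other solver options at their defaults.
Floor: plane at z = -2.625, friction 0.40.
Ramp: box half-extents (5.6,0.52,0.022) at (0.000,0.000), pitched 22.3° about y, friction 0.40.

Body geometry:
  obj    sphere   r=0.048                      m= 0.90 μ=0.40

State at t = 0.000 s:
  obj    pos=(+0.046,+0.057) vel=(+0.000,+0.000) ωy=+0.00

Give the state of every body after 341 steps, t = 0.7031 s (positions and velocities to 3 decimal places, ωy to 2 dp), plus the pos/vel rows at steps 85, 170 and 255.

State at t = 0.7031 s:
  obj    pos=(+1.542,-0.557) vel=(+4.254,-1.745) ωy=+95.79

Key-timestep trajectory:
   step    t(s)  obj.x    obj.z    obj.vx   obj.vz 
     85  0.1753   +0.139  +0.019  +1.061  -0.435
    170  0.3505   +0.418  -0.096  +2.121  -0.870
    255  0.5258   +0.882  -0.286  +3.182  -1.305


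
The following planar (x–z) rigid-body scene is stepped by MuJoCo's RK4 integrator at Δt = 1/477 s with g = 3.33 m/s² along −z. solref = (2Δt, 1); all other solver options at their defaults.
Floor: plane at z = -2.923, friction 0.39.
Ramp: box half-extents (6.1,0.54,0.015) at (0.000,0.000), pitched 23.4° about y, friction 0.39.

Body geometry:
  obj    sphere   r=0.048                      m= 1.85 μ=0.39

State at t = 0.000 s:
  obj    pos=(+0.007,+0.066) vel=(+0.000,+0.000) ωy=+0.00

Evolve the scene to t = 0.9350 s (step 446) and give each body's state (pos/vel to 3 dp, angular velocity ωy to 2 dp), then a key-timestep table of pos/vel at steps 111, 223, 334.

State at t = 0.9350 s:
  obj    pos=(+0.386,-0.098) vel=(+0.811,-0.351) ωy=+18.40

Key-timestep trajectory:
   step    t(s)  obj.x    obj.z    obj.vx   obj.vz 
    111  0.2327   +0.030  +0.055  +0.202  -0.087
    223  0.4675   +0.102  +0.025  +0.405  -0.175
    334  0.7002   +0.219  -0.026  +0.607  -0.263


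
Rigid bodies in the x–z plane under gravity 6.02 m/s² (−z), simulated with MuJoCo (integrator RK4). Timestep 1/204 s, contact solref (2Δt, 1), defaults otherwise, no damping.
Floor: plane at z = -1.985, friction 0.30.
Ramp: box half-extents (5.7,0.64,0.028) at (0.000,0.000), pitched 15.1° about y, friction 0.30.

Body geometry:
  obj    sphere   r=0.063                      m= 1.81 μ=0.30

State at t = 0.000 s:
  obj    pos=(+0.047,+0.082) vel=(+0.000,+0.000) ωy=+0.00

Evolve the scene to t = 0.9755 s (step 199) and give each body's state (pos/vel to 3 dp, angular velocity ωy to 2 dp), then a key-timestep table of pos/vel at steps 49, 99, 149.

State at t = 0.9755 s:
  obj    pos=(+0.562,-0.057) vel=(+1.055,-0.285) ωy=+17.34

Key-timestep trajectory:
   step    t(s)  obj.x    obj.z    obj.vx   obj.vz 
     49  0.2402   +0.078  +0.073  +0.260  -0.070
     99  0.4853   +0.174  +0.047  +0.525  -0.142
    149  0.7304   +0.335  +0.004  +0.790  -0.213


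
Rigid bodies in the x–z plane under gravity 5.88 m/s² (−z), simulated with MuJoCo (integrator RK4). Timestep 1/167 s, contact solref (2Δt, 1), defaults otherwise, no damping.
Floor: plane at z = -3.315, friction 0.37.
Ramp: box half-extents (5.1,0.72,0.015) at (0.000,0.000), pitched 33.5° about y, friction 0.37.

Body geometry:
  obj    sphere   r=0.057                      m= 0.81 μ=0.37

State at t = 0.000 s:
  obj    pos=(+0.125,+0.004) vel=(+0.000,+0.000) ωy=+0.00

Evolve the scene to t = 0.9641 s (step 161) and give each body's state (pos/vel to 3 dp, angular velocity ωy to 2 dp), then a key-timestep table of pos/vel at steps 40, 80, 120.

State at t = 0.9641 s:
  obj    pos=(+1.023,-0.591) vel=(+1.864,-1.234) ωy=+39.20

Key-timestep trajectory:
   step    t(s)  obj.x    obj.z    obj.vx   obj.vz 
     40  0.2395   +0.180  -0.033  +0.463  -0.307
     80  0.4790   +0.347  -0.143  +0.926  -0.613
    120  0.7186   +0.624  -0.327  +1.389  -0.919


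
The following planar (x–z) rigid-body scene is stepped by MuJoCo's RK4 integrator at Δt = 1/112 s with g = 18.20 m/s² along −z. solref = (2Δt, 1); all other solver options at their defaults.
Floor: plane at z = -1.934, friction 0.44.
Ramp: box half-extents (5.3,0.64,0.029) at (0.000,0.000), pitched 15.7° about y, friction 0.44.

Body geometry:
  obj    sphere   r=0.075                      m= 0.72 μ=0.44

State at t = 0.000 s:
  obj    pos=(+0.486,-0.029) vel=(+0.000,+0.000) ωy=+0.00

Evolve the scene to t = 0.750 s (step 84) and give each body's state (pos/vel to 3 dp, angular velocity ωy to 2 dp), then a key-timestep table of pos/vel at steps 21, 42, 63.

State at t = 0.750 s:
  obj    pos=(+1.439,-0.296) vel=(+2.540,-0.714) ωy=+35.17

Key-timestep trajectory:
   step    t(s)  obj.x    obj.z    obj.vx   obj.vz 
     21  0.1875   +0.546  -0.045  +0.635  -0.179
     42  0.3750   +0.724  -0.096  +1.270  -0.357
     63  0.5625   +1.022  -0.179  +1.905  -0.535


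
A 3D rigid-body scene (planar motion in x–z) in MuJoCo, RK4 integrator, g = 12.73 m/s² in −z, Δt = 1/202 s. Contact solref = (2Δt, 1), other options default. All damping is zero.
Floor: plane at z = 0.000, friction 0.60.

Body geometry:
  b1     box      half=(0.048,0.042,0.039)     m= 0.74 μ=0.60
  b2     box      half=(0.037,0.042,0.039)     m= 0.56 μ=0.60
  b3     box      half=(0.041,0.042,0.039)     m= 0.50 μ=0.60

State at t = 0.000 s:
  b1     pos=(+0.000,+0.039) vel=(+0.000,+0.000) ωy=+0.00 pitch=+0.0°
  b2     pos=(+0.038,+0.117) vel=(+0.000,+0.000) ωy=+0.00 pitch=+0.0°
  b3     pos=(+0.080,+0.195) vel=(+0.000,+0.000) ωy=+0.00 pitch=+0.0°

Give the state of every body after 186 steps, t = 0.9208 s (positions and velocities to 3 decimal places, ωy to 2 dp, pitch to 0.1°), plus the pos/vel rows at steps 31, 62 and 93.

State at t = 0.9208 s:
  b1     pos=(+0.000,+0.039) vel=(+0.000,+0.000) ωy=+0.00 pitch=+0.0°
  b2     pos=(+0.094,+0.037) vel=(+0.000,+0.000) ωy=+0.00 pitch=+90.0°
  b3     pos=(+0.209,+0.041) vel=(+0.000,+0.000) ωy=+0.00 pitch=+90.0°

Key-timestep trajectory:
   step    t(s)  b1.x    b1.z    b1.vx   b1.vz   b2.x    b2.z    b2.vx   b2.vz   b3.x    b3.z    b3.vx   b3.vz 
     31  0.1535   +0.000  +0.039  -0.001  +0.000   +0.046  +0.118  +0.133  +0.006   +0.104  +0.185  +0.359  -0.178
     62  0.3069   +0.000  +0.039  +0.000  +0.000   +0.088  +0.087  +0.359  -0.792   +0.187  +0.067  +0.598  -1.645
     93  0.4604   +0.000  +0.039  +0.000  +0.000   +0.094  +0.037  -0.002  +0.003   +0.220  +0.049  -0.143  -0.096


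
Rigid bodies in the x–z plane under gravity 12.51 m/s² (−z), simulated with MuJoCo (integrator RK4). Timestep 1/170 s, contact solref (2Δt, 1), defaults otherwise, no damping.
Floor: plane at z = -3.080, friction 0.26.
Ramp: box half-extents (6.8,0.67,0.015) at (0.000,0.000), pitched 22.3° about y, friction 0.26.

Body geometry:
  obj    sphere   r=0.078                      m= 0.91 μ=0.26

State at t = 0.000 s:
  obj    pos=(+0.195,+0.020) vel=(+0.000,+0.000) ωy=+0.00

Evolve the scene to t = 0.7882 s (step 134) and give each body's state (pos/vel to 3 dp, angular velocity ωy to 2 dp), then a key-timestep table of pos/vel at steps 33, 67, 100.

State at t = 0.7882 s:
  obj    pos=(+1.170,-0.379) vel=(+2.473,-1.014) ωy=+34.26

Key-timestep trajectory:
   step    t(s)  obj.x    obj.z    obj.vx   obj.vz 
     33  0.1941   +0.254  -0.004  +0.609  -0.250
     67  0.3941   +0.439  -0.079  +1.237  -0.507
    100  0.5882   +0.738  -0.202  +1.845  -0.757


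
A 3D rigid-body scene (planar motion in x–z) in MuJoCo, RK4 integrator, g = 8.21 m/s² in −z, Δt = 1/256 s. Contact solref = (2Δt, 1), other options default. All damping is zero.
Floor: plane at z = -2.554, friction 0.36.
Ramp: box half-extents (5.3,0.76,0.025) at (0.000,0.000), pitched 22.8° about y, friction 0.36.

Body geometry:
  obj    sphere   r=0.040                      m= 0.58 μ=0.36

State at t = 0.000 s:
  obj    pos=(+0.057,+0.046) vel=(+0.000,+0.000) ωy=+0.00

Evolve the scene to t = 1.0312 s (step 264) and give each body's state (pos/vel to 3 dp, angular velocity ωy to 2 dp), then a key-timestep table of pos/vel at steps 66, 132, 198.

State at t = 1.0312 s:
  obj    pos=(+1.171,-0.422) vel=(+2.160,-0.908) ωy=+58.58

Key-timestep trajectory:
   step    t(s)  obj.x    obj.z    obj.vx   obj.vz 
     66  0.2578   +0.127  +0.017  +0.540  -0.227
    132  0.5156   +0.336  -0.071  +1.080  -0.454
    198  0.7734   +0.684  -0.217  +1.620  -0.681


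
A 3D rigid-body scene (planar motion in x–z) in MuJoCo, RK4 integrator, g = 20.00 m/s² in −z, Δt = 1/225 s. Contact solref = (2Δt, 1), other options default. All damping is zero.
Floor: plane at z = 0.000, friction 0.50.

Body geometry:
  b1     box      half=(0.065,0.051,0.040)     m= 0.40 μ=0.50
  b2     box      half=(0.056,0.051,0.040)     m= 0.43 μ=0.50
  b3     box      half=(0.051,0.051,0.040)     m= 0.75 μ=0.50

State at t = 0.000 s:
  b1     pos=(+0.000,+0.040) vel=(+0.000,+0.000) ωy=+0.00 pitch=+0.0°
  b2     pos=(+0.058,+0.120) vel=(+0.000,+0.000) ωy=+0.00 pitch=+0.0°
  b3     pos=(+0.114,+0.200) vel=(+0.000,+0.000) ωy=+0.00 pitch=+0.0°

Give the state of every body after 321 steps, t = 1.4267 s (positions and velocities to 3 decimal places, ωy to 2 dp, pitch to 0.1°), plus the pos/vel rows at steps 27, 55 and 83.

State at t = 1.4267 s:
  b1     pos=(+0.000,+0.040) vel=(+0.000,+0.000) ωy=+0.00 pitch=+0.0°
  b2     pos=(+0.118,+0.056) vel=(+0.000,+0.000) ωy=+0.00 pitch=+90.0°
  b3     pos=(+0.337,+0.040) vel=(+0.000,+0.000) ωy=+0.00 pitch=+180.0°

Key-timestep trajectory:
   step    t(s)  b1.x    b1.z    b1.vx   b1.vz   b2.x    b2.z    b2.vx   b2.vz   b3.x    b3.z    b3.vx   b3.vz 
     27  0.1200   +0.000  +0.040  -0.003  +0.000   +0.073  +0.120  +0.293  -0.048   +0.155  +0.173  +0.701  -0.645
     55  0.2444   +0.000  +0.040  +0.000  +0.000   +0.119  +0.053  -0.055  +0.175   +0.253  +0.057  +0.500  +0.372
     83  0.3689   +0.000  +0.040  +0.000  +0.000   +0.118  +0.056  +0.000  +0.000   +0.306  +0.060  +0.505  -0.208


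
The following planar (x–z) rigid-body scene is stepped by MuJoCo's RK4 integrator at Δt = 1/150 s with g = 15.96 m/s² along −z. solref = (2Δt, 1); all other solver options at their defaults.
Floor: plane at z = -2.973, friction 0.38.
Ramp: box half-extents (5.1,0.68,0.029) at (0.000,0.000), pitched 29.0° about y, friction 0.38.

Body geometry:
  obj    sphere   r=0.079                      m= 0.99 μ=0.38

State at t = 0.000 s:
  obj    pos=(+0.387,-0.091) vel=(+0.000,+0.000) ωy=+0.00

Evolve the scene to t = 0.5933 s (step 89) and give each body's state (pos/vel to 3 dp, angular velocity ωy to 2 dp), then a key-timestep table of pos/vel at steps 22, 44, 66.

State at t = 0.5933 s:
  obj    pos=(+1.238,-0.563) vel=(+2.868,-1.590) ωy=+41.49

Key-timestep trajectory:
   step    t(s)  obj.x    obj.z    obj.vx   obj.vz 
     22  0.1467   +0.439  -0.120  +0.709  -0.393
     44  0.2933   +0.595  -0.206  +1.418  -0.786
     66  0.4400   +0.855  -0.351  +2.127  -1.179


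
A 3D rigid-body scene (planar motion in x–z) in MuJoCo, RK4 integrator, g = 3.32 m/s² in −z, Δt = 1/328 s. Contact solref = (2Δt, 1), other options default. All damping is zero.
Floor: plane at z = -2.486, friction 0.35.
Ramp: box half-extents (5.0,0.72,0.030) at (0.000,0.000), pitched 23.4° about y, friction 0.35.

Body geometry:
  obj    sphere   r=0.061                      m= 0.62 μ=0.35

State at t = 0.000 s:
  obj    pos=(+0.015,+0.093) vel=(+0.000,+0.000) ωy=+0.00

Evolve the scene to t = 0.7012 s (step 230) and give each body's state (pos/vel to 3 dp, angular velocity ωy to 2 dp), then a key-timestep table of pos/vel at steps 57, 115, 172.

State at t = 0.7012 s:
  obj    pos=(+0.227,+0.001) vel=(+0.606,-0.262) ωy=+10.82

Key-timestep trajectory:
   step    t(s)  obj.x    obj.z    obj.vx   obj.vz 
     57  0.1738   +0.028  +0.087  +0.150  -0.065
    115  0.3506   +0.068  +0.070  +0.303  -0.131
    172  0.5244   +0.134  +0.041  +0.453  -0.196


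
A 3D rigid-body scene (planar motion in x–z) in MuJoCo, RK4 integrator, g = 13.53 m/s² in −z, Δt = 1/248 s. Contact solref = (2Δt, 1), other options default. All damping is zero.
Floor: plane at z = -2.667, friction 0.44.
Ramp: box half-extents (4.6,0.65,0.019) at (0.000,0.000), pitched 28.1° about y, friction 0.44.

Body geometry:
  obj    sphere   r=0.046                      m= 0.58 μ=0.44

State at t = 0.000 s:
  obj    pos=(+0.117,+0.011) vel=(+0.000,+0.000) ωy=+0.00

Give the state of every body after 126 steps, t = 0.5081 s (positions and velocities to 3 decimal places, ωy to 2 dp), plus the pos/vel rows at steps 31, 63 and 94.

State at t = 0.5081 s:
  obj    pos=(+0.635,-0.266) vel=(+2.040,-1.089) ωy=+50.26

Key-timestep trajectory:
   step    t(s)  obj.x    obj.z    obj.vx   obj.vz 
     31  0.1250   +0.148  -0.006  +0.502  -0.268
     63  0.2540   +0.247  -0.058  +1.020  -0.545
     94  0.3790   +0.406  -0.143  +1.522  -0.813


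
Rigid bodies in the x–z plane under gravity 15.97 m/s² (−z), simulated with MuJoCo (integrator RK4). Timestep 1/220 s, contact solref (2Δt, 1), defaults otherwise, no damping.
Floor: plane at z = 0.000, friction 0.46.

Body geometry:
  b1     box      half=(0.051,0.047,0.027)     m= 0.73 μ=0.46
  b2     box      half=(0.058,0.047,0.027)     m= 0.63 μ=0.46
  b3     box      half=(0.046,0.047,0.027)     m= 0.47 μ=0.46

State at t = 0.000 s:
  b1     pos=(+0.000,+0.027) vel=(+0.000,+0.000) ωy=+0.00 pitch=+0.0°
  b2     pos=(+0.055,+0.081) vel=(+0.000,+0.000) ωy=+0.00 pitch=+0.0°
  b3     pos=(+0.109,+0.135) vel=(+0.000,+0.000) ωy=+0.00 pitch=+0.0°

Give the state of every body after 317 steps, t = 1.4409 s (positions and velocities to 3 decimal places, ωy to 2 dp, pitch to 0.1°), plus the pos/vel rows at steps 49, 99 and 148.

State at t = 1.4409 s:
  b1     pos=(+0.000,+0.027) vel=(+0.000,+0.000) ωy=+0.00 pitch=+0.0°
  b2     pos=(+0.113,+0.058) vel=(+0.000,+0.000) ωy=+0.00 pitch=+90.0°
  b3     pos=(+0.192,+0.046) vel=(+0.000,+0.000) ωy=+0.00 pitch=+90.0°

Key-timestep trajectory:
   step    t(s)  b1.x    b1.z    b1.vx   b1.vz   b2.x    b2.z    b2.vx   b2.vz   b3.x    b3.z    b3.vx   b3.vz 
     49  0.2227   +0.000  +0.027  +0.000  +0.000   +0.105  +0.061  +0.414  -0.149   +0.185  +0.049  +0.406  -0.178
     99  0.4500   +0.000  +0.027  +0.000  +0.000   +0.124  +0.062  -0.239  -0.067   +0.191  +0.046  +0.021  +0.005
    148  0.6727   +0.000  +0.027  +0.000  +0.000   +0.117  +0.060  +0.043  +0.027   +0.192  +0.046  +0.000  +0.000


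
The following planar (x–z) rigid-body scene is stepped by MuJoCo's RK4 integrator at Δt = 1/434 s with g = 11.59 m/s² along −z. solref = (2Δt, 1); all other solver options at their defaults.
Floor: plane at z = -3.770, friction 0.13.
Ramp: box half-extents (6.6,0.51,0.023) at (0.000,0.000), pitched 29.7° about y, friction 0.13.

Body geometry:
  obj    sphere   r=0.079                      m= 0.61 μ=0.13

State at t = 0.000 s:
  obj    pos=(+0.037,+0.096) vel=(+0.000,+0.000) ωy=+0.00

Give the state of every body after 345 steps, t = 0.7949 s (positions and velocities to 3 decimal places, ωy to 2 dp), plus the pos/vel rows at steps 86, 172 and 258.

State at t = 0.7949 s:
  obj    pos=(+1.255,-0.598) vel=(+3.072,-1.725) ωy=+32.96

Key-timestep trajectory:
   step    t(s)  obj.x    obj.z    obj.vx   obj.vz 
     86  0.1982   +0.113  +0.053  +0.766  -0.434
    172  0.3963   +0.340  -0.077  +1.525  -0.877
    258  0.5945   +0.719  -0.292  +2.282  -1.328


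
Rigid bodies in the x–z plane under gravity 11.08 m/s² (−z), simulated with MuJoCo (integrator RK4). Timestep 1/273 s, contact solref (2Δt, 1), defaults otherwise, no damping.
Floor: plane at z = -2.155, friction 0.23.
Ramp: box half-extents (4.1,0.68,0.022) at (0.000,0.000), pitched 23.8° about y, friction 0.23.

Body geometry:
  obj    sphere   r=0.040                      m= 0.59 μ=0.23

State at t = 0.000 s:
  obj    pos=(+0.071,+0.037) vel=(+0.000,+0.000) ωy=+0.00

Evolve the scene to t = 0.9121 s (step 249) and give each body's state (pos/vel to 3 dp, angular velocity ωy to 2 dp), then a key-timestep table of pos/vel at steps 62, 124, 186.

State at t = 0.9121 s:
  obj    pos=(+1.286,-0.500) vel=(+2.665,-1.176) ωy=+72.81

Key-timestep trajectory:
   step    t(s)  obj.x    obj.z    obj.vx   obj.vz 
     62  0.2271   +0.146  +0.003  +0.664  -0.293
    124  0.4542   +0.372  -0.096  +1.327  -0.585
    186  0.6813   +0.749  -0.263  +1.991  -0.878


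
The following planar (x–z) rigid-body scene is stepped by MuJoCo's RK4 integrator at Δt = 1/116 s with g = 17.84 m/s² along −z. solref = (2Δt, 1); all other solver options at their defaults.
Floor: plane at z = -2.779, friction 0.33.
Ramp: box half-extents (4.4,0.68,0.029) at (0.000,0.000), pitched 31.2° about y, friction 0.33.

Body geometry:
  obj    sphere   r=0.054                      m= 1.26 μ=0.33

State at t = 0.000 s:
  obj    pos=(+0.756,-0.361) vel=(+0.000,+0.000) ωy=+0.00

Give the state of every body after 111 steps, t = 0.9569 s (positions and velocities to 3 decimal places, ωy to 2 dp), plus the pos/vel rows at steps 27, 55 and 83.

State at t = 0.9569 s:
  obj    pos=(+3.341,-1.927) vel=(+5.403,-3.272) ωy=+116.95

Key-timestep trajectory:
   step    t(s)  obj.x    obj.z    obj.vx   obj.vz 
     27  0.2328   +0.909  -0.454  +1.315  -0.796
     55  0.4741   +1.391  -0.745  +2.677  -1.621
     83  0.7155   +2.202  -1.236  +4.040  -2.447


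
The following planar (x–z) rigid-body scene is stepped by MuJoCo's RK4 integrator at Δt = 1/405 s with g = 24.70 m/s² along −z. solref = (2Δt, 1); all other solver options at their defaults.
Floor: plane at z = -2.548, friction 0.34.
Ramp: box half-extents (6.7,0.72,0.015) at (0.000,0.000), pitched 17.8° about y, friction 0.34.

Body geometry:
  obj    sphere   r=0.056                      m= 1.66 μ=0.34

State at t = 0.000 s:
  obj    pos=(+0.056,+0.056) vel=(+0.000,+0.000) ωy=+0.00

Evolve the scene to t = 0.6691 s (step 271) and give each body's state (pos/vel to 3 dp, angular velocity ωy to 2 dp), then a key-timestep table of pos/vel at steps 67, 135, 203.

State at t = 0.6691 s:
  obj    pos=(+1.206,-0.313) vel=(+3.436,-1.103) ωy=+64.44

Key-timestep trajectory:
   step    t(s)  obj.x    obj.z    obj.vx   obj.vz 
     67  0.1654   +0.126  +0.034  +0.850  -0.273
    135  0.3333   +0.341  -0.035  +1.712  -0.550
    203  0.5012   +0.701  -0.151  +2.574  -0.826


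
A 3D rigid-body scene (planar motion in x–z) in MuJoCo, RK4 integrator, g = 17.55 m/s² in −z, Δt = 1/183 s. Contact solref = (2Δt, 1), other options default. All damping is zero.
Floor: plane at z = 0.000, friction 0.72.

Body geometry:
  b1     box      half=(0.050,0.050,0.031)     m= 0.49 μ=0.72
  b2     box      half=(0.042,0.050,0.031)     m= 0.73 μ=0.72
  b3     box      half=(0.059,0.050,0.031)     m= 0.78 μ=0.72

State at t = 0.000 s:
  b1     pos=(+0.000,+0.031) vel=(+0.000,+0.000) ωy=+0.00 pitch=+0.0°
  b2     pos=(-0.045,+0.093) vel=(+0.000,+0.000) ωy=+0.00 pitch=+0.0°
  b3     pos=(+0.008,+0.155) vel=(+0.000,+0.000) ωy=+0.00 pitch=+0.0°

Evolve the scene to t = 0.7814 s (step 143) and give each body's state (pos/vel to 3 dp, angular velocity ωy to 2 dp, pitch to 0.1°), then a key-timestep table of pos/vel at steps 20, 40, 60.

State at t = 0.7814 s:
  b1     pos=(+0.000,+0.031) vel=(+0.000,+0.000) ωy=+0.00 pitch=+0.0°
  b2     pos=(-0.046,+0.093) vel=(+0.000,+0.000) ωy=+0.00 pitch=-0.2°
  b3     pos=(+0.142,+0.031) vel=(+0.000,+0.000) ωy=+0.00 pitch=+180.0°

Key-timestep trajectory:
   step    t(s)  b1.x    b1.z    b1.vx   b1.vz   b2.x    b2.z    b2.vx   b2.vz   b3.x    b3.z    b3.vx   b3.vz 
     20  0.1093   +0.000  +0.031  +0.000  +0.000   -0.045  +0.093  -0.001  +0.001   +0.022  +0.144  +0.258  -0.321
     40  0.2186   +0.000  +0.031  -0.001  +0.000   -0.045  +0.093  -0.001  +0.000   +0.065  +0.120  +0.544  -0.274
     60  0.3279   +0.000  +0.031  +0.000  +0.000   -0.045  +0.093  +0.000  +0.000   +0.136  +0.035  +0.918  -1.181


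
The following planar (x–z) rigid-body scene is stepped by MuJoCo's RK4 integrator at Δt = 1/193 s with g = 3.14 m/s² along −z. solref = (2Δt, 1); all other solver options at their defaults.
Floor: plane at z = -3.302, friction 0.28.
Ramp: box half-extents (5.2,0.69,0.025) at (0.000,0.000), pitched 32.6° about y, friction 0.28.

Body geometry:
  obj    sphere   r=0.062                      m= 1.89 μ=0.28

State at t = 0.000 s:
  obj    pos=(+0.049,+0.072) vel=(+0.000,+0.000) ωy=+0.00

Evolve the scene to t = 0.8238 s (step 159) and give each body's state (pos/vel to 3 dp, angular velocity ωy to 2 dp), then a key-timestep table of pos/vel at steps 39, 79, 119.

State at t = 0.8238 s:
  obj    pos=(+0.395,-0.149) vel=(+0.839,-0.536) ωy=+16.05

Key-timestep trajectory:
   step    t(s)  obj.x    obj.z    obj.vx   obj.vz 
     39  0.2021   +0.070  +0.059  +0.206  -0.132
     79  0.4093   +0.134  +0.017  +0.417  -0.267
    119  0.6166   +0.243  -0.052  +0.628  -0.401


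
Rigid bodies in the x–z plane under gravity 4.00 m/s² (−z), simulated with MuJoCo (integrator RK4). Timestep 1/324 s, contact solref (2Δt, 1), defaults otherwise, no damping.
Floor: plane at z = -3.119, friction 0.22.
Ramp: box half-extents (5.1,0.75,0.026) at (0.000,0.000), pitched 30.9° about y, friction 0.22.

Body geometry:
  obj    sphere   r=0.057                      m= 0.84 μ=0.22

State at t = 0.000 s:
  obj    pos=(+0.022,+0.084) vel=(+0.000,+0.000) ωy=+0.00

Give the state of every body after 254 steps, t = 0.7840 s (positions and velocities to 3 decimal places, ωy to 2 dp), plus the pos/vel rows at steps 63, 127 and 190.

State at t = 0.7840 s:
  obj    pos=(+0.409,-0.148) vel=(+0.987,-0.591) ωy=+20.18

Key-timestep trajectory:
   step    t(s)  obj.x    obj.z    obj.vx   obj.vz 
     63  0.1944   +0.046  +0.069  +0.245  -0.147
    127  0.3920   +0.119  +0.026  +0.494  -0.295
    190  0.5864   +0.238  -0.046  +0.738  -0.442


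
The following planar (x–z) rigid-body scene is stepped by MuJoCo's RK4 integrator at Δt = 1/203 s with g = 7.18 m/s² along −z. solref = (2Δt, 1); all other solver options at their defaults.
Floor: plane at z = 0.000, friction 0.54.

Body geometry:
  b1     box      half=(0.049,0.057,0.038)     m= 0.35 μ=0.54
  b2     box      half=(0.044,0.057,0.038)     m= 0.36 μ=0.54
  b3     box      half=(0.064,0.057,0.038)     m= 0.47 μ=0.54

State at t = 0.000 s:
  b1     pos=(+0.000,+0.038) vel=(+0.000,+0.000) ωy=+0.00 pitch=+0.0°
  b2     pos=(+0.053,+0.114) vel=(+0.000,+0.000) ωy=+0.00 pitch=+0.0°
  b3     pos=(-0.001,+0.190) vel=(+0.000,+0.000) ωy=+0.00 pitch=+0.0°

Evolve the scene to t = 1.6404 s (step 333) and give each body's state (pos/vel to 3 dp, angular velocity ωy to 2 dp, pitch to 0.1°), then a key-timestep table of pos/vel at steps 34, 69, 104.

State at t = 1.6404 s:
  b1     pos=(+0.000,+0.038) vel=(+0.000,+0.000) ωy=+0.00 pitch=+0.0°
  b2     pos=(+0.100,+0.044) vel=(+0.000,+0.000) ωy=+0.00 pitch=+90.0°
  b3     pos=(-0.154,+0.038) vel=(+0.000,+0.000) ωy=+0.00 pitch=+180.0°

Key-timestep trajectory:
   step    t(s)  b1.x    b1.z    b1.vx   b1.vz   b2.x    b2.z    b2.vx   b2.vz   b3.x    b3.z    b3.vx   b3.vz 
     34  0.1675   +0.000  +0.038  +0.000  +0.000   +0.053  +0.114  +0.000  +0.000   -0.014  +0.184  -0.163  -0.111
     69  0.3399   +0.000  +0.038  +0.000  +0.000   +0.056  +0.114  +0.057  -0.010   -0.059  +0.143  -0.403  -0.189
    104  0.5123   +0.000  +0.038  +0.000  +0.000   +0.081  +0.098  +0.229  -0.314   -0.137  +0.056  -0.461  -1.064


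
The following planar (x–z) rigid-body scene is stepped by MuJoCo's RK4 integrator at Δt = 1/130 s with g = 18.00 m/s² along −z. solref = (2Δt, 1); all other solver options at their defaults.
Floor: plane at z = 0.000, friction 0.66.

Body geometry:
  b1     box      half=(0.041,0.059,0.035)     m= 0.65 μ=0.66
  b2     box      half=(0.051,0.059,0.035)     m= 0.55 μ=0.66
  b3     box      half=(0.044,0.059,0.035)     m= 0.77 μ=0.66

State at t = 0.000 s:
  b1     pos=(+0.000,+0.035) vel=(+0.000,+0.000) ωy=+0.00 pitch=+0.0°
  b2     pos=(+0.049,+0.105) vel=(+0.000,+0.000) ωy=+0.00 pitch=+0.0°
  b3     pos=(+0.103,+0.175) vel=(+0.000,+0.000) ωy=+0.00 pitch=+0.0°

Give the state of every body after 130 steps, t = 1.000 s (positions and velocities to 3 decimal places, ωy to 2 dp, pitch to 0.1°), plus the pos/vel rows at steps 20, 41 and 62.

State at t = 1.000 s:
  b1     pos=(+0.000,+0.035) vel=(+0.000,+0.000) ωy=+0.00 pitch=+0.0°
  b2     pos=(+0.093,+0.051) vel=(+0.000,+0.000) ωy=+0.00 pitch=+90.0°
  b3     pos=(+0.211,+0.044) vel=(+0.000,+0.000) ωy=+0.00 pitch=+90.0°

Key-timestep trajectory:
   step    t(s)  b1.x    b1.z    b1.vx   b1.vz   b2.x    b2.z    b2.vx   b2.vz   b3.x    b3.z    b3.vx   b3.vz 
     20  0.1538   +0.000  +0.035  +0.000  +0.001   +0.077  +0.079  +0.333  -0.733   +0.172  +0.076  +0.655  -1.743
     41  0.3154   +0.000  +0.035  +0.000  +0.000   +0.095  +0.051  -0.289  -0.240   +0.235  +0.055  +0.032  +0.007
     62  0.4769   +0.000  +0.035  +0.000  +0.000   +0.093  +0.051  +0.000  +0.000   +0.206  +0.044  -0.031  +0.129


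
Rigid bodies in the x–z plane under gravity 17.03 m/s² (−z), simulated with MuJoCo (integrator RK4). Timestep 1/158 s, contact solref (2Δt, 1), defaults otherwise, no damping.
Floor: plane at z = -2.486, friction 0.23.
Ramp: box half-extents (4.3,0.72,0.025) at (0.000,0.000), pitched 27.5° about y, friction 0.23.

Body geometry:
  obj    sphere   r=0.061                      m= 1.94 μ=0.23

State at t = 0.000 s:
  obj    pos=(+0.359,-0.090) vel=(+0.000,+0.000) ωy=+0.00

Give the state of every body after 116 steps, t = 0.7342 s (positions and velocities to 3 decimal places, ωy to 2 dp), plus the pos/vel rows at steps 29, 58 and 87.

State at t = 0.7342 s:
  obj    pos=(+1.702,-0.789) vel=(+3.658,-1.904) ωy=+67.58

Key-timestep trajectory:
   step    t(s)  obj.x    obj.z    obj.vx   obj.vz 
     29  0.1835   +0.443  -0.134  +0.915  -0.476
     58  0.3671   +0.695  -0.265  +1.829  -0.952
     87  0.5506   +1.115  -0.483  +2.744  -1.428


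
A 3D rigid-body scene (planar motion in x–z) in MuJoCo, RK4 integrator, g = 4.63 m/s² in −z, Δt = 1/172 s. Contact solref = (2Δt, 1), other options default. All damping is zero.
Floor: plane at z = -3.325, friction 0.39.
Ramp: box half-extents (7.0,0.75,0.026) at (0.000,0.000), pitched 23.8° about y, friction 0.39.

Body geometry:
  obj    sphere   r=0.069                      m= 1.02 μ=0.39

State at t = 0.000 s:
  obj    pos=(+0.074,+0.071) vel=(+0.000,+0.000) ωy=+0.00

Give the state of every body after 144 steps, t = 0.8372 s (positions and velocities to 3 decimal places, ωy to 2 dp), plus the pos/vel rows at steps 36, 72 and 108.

State at t = 0.8372 s:
  obj    pos=(+0.502,-0.118) vel=(+1.022,-0.451) ωy=+16.19

Key-timestep trajectory:
   step    t(s)  obj.x    obj.z    obj.vx   obj.vz 
     36  0.2093   +0.101  +0.059  +0.256  -0.113
     72  0.4186   +0.181  +0.024  +0.511  -0.225
    108  0.6279   +0.315  -0.035  +0.767  -0.338


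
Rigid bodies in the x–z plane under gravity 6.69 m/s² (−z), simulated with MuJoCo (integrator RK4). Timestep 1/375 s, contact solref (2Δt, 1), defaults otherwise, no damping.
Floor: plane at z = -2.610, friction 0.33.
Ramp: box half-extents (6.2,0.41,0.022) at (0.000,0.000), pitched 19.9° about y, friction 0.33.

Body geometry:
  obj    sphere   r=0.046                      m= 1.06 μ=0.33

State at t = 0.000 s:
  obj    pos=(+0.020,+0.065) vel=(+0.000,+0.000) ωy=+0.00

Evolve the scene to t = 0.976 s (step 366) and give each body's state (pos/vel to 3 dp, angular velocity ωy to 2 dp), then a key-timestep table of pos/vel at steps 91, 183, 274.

State at t = 0.976 s:
  obj    pos=(+0.749,-0.199) vel=(+1.493,-0.540) ωy=+34.51

Key-timestep trajectory:
   step    t(s)  obj.x    obj.z    obj.vx   obj.vz 
     91  0.2427   +0.065  +0.049  +0.371  -0.134
    183  0.4880   +0.202  -0.001  +0.746  -0.270
    274  0.7307   +0.428  -0.083  +1.118  -0.405


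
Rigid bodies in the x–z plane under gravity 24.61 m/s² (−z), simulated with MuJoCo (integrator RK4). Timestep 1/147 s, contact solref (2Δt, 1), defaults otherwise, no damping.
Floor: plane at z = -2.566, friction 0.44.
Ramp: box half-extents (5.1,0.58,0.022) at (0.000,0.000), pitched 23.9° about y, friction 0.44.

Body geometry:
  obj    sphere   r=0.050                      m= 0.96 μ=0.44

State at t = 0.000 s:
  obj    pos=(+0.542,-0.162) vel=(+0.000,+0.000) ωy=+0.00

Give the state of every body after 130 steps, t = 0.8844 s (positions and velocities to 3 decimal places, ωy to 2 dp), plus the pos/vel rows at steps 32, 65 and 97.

State at t = 0.8844 s:
  obj    pos=(+3.088,-1.290) vel=(+5.757,-2.551) ωy=+125.95

Key-timestep trajectory:
   step    t(s)  obj.x    obj.z    obj.vx   obj.vz 
     32  0.2177   +0.696  -0.230  +1.417  -0.628
     65  0.4422   +1.179  -0.444  +2.879  -1.276
     97  0.6599   +1.960  -0.790  +4.296  -1.904


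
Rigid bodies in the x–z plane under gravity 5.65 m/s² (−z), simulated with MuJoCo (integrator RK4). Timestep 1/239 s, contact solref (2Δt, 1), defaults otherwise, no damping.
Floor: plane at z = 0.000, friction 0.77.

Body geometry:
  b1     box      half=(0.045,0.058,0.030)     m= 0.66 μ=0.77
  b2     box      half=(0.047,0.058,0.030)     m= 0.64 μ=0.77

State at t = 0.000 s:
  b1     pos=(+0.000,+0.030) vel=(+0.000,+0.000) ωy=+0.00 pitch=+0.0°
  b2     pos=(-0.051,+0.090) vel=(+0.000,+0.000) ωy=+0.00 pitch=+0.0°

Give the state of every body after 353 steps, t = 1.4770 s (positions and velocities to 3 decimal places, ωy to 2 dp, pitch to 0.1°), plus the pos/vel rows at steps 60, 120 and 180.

State at t = 1.4770 s:
  b1     pos=(+0.000,+0.030) vel=(+0.000,+0.000) ωy=+0.00 pitch=+0.0°
  b2     pos=(-0.094,+0.047) vel=(+0.000,+0.000) ωy=+0.00 pitch=-90.0°

Key-timestep trajectory:
   step    t(s)  b1.x    b1.z    b1.vx   b1.vz   b2.x    b2.z    b2.vx   b2.vz 
     60  0.2510   +0.000  +0.030  +0.000  +0.000   -0.071  +0.076  -0.160  -0.241
    120  0.5021   +0.000  +0.030  +0.000  +0.000   -0.111  +0.054  -0.020  +0.005
    180  0.7531   +0.000  +0.030  +0.000  +0.000   -0.090  +0.049  +0.023  +0.014


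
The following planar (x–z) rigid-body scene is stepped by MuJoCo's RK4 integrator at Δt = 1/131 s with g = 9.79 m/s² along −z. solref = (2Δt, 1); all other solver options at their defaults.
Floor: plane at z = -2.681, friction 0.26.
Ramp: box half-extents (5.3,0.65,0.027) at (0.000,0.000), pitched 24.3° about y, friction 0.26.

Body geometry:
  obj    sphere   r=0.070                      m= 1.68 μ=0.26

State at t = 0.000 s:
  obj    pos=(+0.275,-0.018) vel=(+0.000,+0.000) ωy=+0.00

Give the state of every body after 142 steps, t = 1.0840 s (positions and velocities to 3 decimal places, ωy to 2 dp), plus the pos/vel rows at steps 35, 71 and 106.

State at t = 1.0840 s:
  obj    pos=(+1.816,-0.714) vel=(+2.843,-1.284) ωy=+44.55

Key-timestep trajectory:
   step    t(s)  obj.x    obj.z    obj.vx   obj.vz 
     35  0.2672   +0.369  -0.060  +0.701  -0.316
     71  0.5420   +0.660  -0.192  +1.422  -0.642
    106  0.8092   +1.134  -0.406  +2.122  -0.958


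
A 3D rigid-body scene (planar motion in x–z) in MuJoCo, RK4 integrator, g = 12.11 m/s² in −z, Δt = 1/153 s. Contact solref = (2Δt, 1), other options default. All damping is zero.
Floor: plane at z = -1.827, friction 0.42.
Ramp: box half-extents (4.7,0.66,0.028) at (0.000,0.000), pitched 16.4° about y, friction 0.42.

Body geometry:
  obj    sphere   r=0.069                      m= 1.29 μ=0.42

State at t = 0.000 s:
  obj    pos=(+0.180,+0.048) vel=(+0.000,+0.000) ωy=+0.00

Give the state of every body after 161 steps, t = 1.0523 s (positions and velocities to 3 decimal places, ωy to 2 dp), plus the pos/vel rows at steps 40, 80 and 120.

State at t = 1.0523 s:
  obj    pos=(+1.477,-0.334) vel=(+2.465,-0.726) ωy=+37.24

Key-timestep trajectory:
   step    t(s)  obj.x    obj.z    obj.vx   obj.vz 
     40  0.2614   +0.260  +0.025  +0.613  -0.180
     80  0.5229   +0.500  -0.046  +1.225  -0.361
    120  0.7843   +0.901  -0.164  +1.838  -0.541


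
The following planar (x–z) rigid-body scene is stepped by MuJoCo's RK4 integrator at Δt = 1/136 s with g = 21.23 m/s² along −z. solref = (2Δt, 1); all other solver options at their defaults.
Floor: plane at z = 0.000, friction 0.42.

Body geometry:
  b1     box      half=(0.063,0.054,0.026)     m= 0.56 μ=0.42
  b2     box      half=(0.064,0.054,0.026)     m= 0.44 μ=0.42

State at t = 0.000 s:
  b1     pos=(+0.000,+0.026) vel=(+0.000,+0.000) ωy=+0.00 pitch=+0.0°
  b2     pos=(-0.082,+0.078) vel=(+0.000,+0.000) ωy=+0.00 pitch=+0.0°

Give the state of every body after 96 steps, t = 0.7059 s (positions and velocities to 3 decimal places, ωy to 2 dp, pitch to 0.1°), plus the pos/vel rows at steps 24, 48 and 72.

State at t = 0.7059 s:
  b1     pos=(+0.001,+0.026) vel=(+0.001,+0.000) ωy=+0.00 pitch=+0.0°
  b2     pos=(-0.093,+0.060) vel=(-0.001,-0.001) ωy=+0.02 pitch=-39.0°

Key-timestep trajectory:
   step    t(s)  b1.x    b1.z    b1.vx   b1.vz   b2.x    b2.z    b2.vx   b2.vz 
     24  0.1765   +0.000  +0.026  +0.005  -0.033   -0.092  +0.060  +0.011  +0.004
     48  0.3529   +0.000  +0.026  +0.001  +0.000   -0.093  +0.061  -0.001  -0.001
     72  0.5294   +0.001  +0.026  +0.001  +0.000   -0.093  +0.061  -0.001  -0.001


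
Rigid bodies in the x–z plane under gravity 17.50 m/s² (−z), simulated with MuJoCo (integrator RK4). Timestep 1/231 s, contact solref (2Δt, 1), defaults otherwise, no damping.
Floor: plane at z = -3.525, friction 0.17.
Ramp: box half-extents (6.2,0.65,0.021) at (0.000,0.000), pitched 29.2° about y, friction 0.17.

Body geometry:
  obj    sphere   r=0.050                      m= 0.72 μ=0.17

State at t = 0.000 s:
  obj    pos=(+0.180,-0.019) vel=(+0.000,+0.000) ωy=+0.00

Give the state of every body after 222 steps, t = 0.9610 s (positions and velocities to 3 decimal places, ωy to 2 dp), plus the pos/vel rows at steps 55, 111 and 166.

State at t = 0.9610 s:
  obj    pos=(+2.639,-1.393) vel=(+5.116,-2.859) ωy=+117.18

Key-timestep trajectory:
   step    t(s)  obj.x    obj.z    obj.vx   obj.vz 
     55  0.2381   +0.331  -0.104  +1.268  -0.709
    111  0.4805   +0.795  -0.363  +2.558  -1.430
    166  0.7186   +1.555  -0.788  +3.826  -2.138


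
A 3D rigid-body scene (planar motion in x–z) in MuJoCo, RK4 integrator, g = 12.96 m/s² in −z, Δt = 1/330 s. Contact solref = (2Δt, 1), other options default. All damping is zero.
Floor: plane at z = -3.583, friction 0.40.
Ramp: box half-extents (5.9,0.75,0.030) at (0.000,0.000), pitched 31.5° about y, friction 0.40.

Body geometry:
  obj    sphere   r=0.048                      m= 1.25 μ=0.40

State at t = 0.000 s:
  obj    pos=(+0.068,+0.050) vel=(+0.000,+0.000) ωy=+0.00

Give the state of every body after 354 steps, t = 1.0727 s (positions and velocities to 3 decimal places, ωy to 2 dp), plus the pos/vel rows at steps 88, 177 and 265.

State at t = 1.0727 s:
  obj    pos=(+2.441,-1.404) vel=(+4.424,-2.711) ωy=+108.09

Key-timestep trajectory:
   step    t(s)  obj.x    obj.z    obj.vx   obj.vz 
     88  0.2667   +0.215  -0.040  +1.100  -0.674
    177  0.5364   +0.661  -0.314  +2.212  -1.356
    265  0.8030   +1.398  -0.765  +3.312  -2.029


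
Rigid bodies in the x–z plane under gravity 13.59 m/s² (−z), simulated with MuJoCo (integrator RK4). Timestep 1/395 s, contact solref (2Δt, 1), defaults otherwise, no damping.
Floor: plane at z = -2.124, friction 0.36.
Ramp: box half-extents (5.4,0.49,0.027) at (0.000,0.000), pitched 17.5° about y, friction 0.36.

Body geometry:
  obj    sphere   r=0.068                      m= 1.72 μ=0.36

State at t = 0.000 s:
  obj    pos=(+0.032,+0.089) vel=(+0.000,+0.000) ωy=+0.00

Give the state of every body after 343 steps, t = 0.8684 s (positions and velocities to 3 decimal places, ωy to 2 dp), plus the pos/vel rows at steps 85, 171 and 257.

State at t = 0.8684 s:
  obj    pos=(+1.082,-0.241) vel=(+2.417,-0.762) ωy=+37.27

Key-timestep trajectory:
   step    t(s)  obj.x    obj.z    obj.vx   obj.vz 
     85  0.2152   +0.097  +0.069  +0.599  -0.189
    171  0.4329   +0.293  +0.007  +1.205  -0.380
    257  0.6506   +0.621  -0.096  +1.811  -0.571


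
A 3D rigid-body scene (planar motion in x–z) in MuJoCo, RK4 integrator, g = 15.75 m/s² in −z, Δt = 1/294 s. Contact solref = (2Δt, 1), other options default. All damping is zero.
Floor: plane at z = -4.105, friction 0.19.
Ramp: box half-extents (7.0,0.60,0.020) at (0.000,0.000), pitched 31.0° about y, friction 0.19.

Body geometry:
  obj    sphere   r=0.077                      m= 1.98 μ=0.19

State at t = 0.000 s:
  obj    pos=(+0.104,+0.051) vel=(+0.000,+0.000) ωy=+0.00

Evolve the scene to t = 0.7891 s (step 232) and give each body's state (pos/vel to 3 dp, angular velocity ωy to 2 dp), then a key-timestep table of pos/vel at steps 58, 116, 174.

State at t = 0.7891 s:
  obj    pos=(+1.651,-0.879) vel=(+3.920,-2.355) ωy=+59.36

Key-timestep trajectory:
   step    t(s)  obj.x    obj.z    obj.vx   obj.vz 
     58  0.1973   +0.201  -0.007  +0.980  -0.589
    116  0.3946   +0.491  -0.182  +1.960  -1.178
    174  0.5918   +0.974  -0.472  +2.940  -1.766


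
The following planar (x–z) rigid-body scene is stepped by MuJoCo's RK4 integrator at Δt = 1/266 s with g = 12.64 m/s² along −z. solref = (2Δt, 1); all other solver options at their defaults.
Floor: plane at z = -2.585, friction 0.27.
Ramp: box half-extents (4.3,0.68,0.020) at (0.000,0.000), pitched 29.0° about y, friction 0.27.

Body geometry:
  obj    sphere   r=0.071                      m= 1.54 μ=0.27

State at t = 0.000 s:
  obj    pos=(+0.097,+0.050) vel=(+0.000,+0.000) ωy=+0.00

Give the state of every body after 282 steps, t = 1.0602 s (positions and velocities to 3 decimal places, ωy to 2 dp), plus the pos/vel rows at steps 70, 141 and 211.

State at t = 1.0602 s:
  obj    pos=(+2.249,-1.142) vel=(+4.059,-2.250) ωy=+65.35

Key-timestep trajectory:
   step    t(s)  obj.x    obj.z    obj.vx   obj.vz 
     70  0.2632   +0.230  -0.023  +1.008  -0.559
    141  0.5301   +0.635  -0.248  +2.029  -1.125
    211  0.7932   +1.302  -0.618  +3.037  -1.683


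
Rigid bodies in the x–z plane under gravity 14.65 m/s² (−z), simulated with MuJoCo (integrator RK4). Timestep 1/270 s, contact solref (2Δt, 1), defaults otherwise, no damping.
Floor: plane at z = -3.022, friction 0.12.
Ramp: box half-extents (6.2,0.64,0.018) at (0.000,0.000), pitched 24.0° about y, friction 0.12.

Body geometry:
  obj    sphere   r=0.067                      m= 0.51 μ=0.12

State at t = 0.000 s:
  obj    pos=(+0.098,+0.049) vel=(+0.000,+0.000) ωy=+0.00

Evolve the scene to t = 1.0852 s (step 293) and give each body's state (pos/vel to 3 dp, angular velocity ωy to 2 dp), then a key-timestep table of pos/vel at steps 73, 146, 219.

State at t = 1.0852 s:
  obj    pos=(+2.441,-0.994) vel=(+4.318,-1.917) ωy=+64.97

Key-timestep trajectory:
   step    t(s)  obj.x    obj.z    obj.vx   obj.vz 
     73  0.2704   +0.244  -0.016  +1.077  -0.477
    146  0.5407   +0.680  -0.210  +2.149  -0.966
    219  0.8111   +1.407  -0.534  +3.231  -1.424


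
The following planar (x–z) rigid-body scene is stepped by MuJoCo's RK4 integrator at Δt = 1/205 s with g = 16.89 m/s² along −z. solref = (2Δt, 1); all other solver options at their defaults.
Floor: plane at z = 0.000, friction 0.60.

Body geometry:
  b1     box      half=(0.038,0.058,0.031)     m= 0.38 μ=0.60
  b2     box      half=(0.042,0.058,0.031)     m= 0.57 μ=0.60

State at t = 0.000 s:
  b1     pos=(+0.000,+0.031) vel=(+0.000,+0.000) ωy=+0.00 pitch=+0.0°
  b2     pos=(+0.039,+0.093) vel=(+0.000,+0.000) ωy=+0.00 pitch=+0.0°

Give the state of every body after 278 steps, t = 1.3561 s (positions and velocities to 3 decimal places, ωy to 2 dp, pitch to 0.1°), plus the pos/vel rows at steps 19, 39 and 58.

State at t = 1.3561 s:
  b1     pos=(+0.000,+0.031) vel=(+0.000,+0.000) ωy=+0.00 pitch=+0.0°
  b2     pos=(+0.079,+0.042) vel=(+0.000,+0.000) ωy=+0.00 pitch=+90.0°

Key-timestep trajectory:
   step    t(s)  b1.x    b1.z    b1.vx   b1.vz   b2.x    b2.z    b2.vx   b2.vz 
     19  0.0927   +0.000  +0.031  +0.000  +0.000   +0.041  +0.093  +0.041  -0.003
     39  0.1902   +0.000  +0.031  -0.001  +0.000   +0.051  +0.090  +0.203  -0.085
     58  0.2829   +0.000  +0.031  +0.000  +0.000   +0.078  +0.046  +0.325  -1.137
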